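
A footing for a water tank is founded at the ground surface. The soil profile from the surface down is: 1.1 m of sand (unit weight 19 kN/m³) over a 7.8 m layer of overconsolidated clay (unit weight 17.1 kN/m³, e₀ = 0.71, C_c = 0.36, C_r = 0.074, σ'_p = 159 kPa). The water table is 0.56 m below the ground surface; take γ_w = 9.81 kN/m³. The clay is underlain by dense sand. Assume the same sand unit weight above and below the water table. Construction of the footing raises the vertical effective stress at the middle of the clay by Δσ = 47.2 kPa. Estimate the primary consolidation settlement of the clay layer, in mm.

S_c ≈ 107 mm

Mid-depth of clay below the ground surface: z = 1.1 + 7.8/2 = 5 m.
Total vertical stress at mid-clay: σ_v = 19×1.1 + 17.1×3.9 = 87.59 kPa.
Pore pressure: u = 9.81×(5 − 0.56) = 43.556 kPa.
Initial effective stress: σ'_0 = σ_v − u = 87.59 − 43.556 = 44.034 kPa.
Final effective stress: σ'_f = 44.034 + 47.2 = 91.234 kPa.
σ'_f = 91.234 ≤ σ'_p = 159 kPa, so the clay remains overconsolidated and only the recompression index applies:
S_c = C_r·H/(1+e₀)·log₁₀(σ'_f/σ'_0) = 0.074×7.8/1.71×log₁₀(91.234/44.034)
    = 0.33754 × 0.31637 = 0.1068 m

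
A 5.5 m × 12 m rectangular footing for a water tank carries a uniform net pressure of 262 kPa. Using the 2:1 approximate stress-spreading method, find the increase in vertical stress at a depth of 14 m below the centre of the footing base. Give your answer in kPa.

By the 2:1 method the load spreads at 1 horizontal : 2 vertical, so at depth z the loaded area has grown by z in each plan dimension:
Δσ = qBL/((B+z)(L+z)) = 262×5.5×12/((5.5+14)(12+14)) = 34.107 kPa

Δσ_z ≈ 34.1 kPa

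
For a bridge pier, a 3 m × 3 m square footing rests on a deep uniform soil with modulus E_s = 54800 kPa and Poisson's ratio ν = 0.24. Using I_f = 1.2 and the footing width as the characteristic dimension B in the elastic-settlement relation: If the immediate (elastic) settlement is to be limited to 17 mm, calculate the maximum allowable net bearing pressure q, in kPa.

q ≈ 275 kPa

S_e = q·B·(1−ν²)/E_s · I_f  ⇒  q = S_e·E_s / (B·(1−ν²)·I_f).
q = 0.017 × 54800 / (3 × 0.9424 × 1.2) = 274.6 kPa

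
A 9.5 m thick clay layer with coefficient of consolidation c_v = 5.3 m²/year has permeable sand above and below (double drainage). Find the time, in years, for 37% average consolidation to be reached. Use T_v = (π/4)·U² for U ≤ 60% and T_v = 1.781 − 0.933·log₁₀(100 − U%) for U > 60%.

Drainage path length: H_d = H/2 = 4.75 m (double drainage).
U ≤ 60%: T_v = (π/4)·U² = (π/4)×0.37² = 0.10752.
t = T_v·H_d²/c_v = 0.10752×4.75²/5.3 = 0.4577 years.

t ≈ 0.458 years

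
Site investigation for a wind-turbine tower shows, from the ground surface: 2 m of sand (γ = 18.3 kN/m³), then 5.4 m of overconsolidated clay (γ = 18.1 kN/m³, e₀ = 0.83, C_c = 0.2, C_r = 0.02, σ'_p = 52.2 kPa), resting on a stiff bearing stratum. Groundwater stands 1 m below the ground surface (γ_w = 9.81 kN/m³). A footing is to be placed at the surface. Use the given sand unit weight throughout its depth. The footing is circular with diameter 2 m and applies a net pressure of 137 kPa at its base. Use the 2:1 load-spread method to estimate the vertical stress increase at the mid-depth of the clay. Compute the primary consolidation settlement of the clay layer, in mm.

Mid-depth of clay below the ground surface: z = 2 + 5.4/2 = 4.7 m.
Total vertical stress at mid-clay: σ_v = 18.3×2 + 18.1×2.7 = 85.47 kPa.
Pore pressure: u = 9.81×(4.7 − 1) = 36.297 kPa.
Initial effective stress: σ'_0 = σ_v − u = 85.47 − 36.297 = 49.173 kPa.
Stress increase at mid-clay by the 2:1 spreading method:
Δσ ≈ qD²/(D+z)² = 137×2²/(2+4.7)² = 12.208 kPa
Final effective stress: σ'_f = 49.173 + 12.208 = 61.381 kPa.
σ'_f = 61.381 > σ'_p = 52.2 kPa, so the stress path crosses the preconsolidation pressure — recompression up to σ'_p, then virgin compression beyond:
S_c = H/(1+e₀)·[C_r·log₁₀(σ'_p/σ'_0) + C_c·log₁₀(σ'_f/σ'_p)]
    = 5.4/1.83 × [0.02×log₁₀(52.2/49.173) + 0.2×log₁₀(61.381/52.2)]
    = 2.9508 × [0.00051888 + 0.014073] = 0.04306 m

S_c ≈ 43.1 mm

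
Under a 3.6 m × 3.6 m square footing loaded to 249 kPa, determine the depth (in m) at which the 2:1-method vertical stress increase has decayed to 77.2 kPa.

2:1 spreading — at depth z the loaded area has grown by z in each plan dimension:
qB²/(B+z)² = Δσ_z ⇒ z = B(√(q/Δσ_z) − 1) = 3.6×(√(249/77.2) − 1) = 2.865 m

z ≈ 2.87 m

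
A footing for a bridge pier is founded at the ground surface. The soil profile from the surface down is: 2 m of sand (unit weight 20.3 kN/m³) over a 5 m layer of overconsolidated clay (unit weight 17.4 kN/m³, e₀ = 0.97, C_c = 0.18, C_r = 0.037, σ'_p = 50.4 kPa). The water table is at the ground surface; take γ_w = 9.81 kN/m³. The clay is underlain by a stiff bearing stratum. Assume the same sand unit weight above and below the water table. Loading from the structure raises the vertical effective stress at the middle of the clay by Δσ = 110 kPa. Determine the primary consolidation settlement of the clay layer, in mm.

Mid-depth of clay below the ground surface: z = 2 + 5/2 = 4.5 m.
Total vertical stress at mid-clay: σ_v = 20.3×2 + 17.4×2.5 = 84.1 kPa.
Pore pressure: u = 9.81×(4.5 − 0) = 44.145 kPa.
Initial effective stress: σ'_0 = σ_v − u = 84.1 − 44.145 = 39.955 kPa.
Final effective stress: σ'_f = 39.955 + 110 = 149.95 kPa.
σ'_f = 149.95 > σ'_p = 50.4 kPa, so the stress path crosses the preconsolidation pressure — recompression up to σ'_p, then virgin compression beyond:
S_c = H/(1+e₀)·[C_r·log₁₀(σ'_p/σ'_0) + C_c·log₁₀(σ'_f/σ'_p)]
    = 5/1.97 × [0.037×log₁₀(50.4/39.955) + 0.18×log₁₀(149.95/50.4)]
    = 2.5381 × [0.0037318 + 0.085233] = 0.2258 m

S_c ≈ 226 mm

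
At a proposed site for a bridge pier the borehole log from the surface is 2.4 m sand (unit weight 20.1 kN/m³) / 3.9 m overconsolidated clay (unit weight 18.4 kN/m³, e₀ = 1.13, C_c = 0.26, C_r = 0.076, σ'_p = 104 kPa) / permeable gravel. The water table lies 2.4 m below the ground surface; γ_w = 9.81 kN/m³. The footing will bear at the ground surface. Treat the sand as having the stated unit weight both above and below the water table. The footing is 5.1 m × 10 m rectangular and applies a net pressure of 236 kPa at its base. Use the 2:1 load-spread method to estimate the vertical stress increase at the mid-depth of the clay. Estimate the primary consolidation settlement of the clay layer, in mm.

S_c ≈ 109 mm

Mid-depth of clay below the ground surface: z = 2.4 + 3.9/2 = 4.35 m.
Total vertical stress at mid-clay: σ_v = 20.1×2.4 + 18.4×1.95 = 84.12 kPa.
Pore pressure: u = 9.81×(4.35 − 2.4) = 19.13 kPa.
Initial effective stress: σ'_0 = σ_v − u = 84.12 − 19.13 = 64.99 kPa.
Stress increase at mid-clay by the 2:1 spreading method:
Δσ = qBL/((B+z)(L+z)) = 236×5.1×10/((5.1+4.35)(10+4.35)) = 88.756 kPa
Final effective stress: σ'_f = 64.99 + 88.756 = 153.75 kPa.
σ'_f = 153.75 > σ'_p = 104 kPa, so the stress path crosses the preconsolidation pressure — recompression up to σ'_p, then virgin compression beyond:
S_c = H/(1+e₀)·[C_r·log₁₀(σ'_p/σ'_0) + C_c·log₁₀(σ'_f/σ'_p)]
    = 3.9/2.13 × [0.076×log₁₀(104/64.99) + 0.26×log₁₀(153.75/104)]
    = 1.831 × [0.015518 + 0.044143] = 0.1092 m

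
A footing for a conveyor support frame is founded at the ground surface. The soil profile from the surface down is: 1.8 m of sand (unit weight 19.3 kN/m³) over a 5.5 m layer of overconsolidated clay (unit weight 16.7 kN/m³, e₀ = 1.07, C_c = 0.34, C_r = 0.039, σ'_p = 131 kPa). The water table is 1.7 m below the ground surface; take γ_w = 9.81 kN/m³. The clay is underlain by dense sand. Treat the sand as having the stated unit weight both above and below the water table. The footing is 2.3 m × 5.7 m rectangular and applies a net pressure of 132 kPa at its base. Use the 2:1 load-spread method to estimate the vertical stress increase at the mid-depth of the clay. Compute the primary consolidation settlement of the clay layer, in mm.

Mid-depth of clay below the ground surface: z = 1.8 + 5.5/2 = 4.55 m.
Total vertical stress at mid-clay: σ_v = 19.3×1.8 + 16.7×2.75 = 80.665 kPa.
Pore pressure: u = 9.81×(4.55 − 1.7) = 27.959 kPa.
Initial effective stress: σ'_0 = σ_v − u = 80.665 − 27.959 = 52.706 kPa.
Stress increase at mid-clay by the 2:1 spreading method:
Δσ = qBL/((B+z)(L+z)) = 132×2.3×5.7/((2.3+4.55)(5.7+4.55)) = 24.647 kPa
Final effective stress: σ'_f = 52.706 + 24.647 = 77.353 kPa.
σ'_f = 77.353 ≤ σ'_p = 131 kPa, so the clay remains overconsolidated and only the recompression index applies:
S_c = C_r·H/(1+e₀)·log₁₀(σ'_f/σ'_0) = 0.039×5.5/2.07×log₁₀(77.353/52.706)
    = 0.10362 × 0.16662 = 0.01727 m

S_c ≈ 17.3 mm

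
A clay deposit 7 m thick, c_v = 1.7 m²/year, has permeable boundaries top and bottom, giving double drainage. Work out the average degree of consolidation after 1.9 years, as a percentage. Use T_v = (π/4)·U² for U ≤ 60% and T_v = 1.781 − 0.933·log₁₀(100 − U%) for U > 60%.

Drainage path length: H_d = H/2 = 3.5 m (double drainage).
T_v = c_v·t/H_d² = 1.7×1.9/3.5² = 0.26367.
T_v = 0.26367 corresponds to the U ≤ 60% branch:
U = √(4T_v/π) = 0.5794

U ≈ 57.9 %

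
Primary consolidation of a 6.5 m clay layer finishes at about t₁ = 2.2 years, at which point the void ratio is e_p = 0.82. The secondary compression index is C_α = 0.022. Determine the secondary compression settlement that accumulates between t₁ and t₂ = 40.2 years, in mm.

S_s ≈ 99.1 mm

Secondary compression: S_s = C_α·H/(1+e_p)·log₁₀(t₂/t₁)
S_s = 0.022×6.5/(1+0.82)×log₁₀(40.2/2.2)
    = 0.07857 × 1.262 = 0.09914 m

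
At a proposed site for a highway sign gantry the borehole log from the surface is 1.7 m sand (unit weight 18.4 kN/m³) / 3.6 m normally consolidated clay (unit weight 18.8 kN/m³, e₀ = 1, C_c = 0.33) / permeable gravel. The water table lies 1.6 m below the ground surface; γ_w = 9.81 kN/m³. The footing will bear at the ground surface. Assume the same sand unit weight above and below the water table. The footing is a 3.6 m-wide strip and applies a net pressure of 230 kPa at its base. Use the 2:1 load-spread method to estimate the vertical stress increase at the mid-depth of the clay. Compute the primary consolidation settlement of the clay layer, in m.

Mid-depth of clay below the ground surface: z = 1.7 + 3.6/2 = 3.5 m.
Total vertical stress at mid-clay: σ_v = 18.4×1.7 + 18.8×1.8 = 65.12 kPa.
Pore pressure: u = 9.81×(3.5 − 1.6) = 18.639 kPa.
Initial effective stress: σ'_0 = σ_v − u = 65.12 − 18.639 = 46.481 kPa.
Stress increase at mid-clay by the 2:1 spreading method:
Δσ = qB/(B+z) = 230×3.6/(3.6+3.5) = 116.62 kPa
Final effective stress: σ'_f = σ'_0 + Δσ = 46.481 + 116.62 = 163.1 kPa.
Normally consolidated clay, so the full stress increment lies on the virgin compression line:
S_c = C_c·H/(1+e₀)·log₁₀(σ'_f/σ'_0) = 0.33×3.6/(1+1)×log₁₀(163.1/46.481)
    = 0.594 × 0.54518 = 0.3238 m

S_c ≈ 0.324 m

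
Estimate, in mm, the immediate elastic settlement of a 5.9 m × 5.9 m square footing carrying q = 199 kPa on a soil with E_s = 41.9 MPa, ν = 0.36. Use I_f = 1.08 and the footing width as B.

S_e ≈ 26.3 mm

Immediate (elastic) settlement: S_e = q·B·(1−ν²)/E_s · I_f.
E_s = 41.9 MPa = 41900 kPa.
S_e = 199 × 5.9 × (1 − 0.36²) / 41900 × 1.08
    = 199 × 5.9 × 0.8704 / 41900 × 1.08
    = 0.02634 m = 26.34 mm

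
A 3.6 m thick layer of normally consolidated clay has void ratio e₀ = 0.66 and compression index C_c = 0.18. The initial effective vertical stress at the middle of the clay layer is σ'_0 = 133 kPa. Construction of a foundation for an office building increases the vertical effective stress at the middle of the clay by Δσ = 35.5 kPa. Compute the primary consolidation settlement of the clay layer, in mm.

S_c ≈ 40.1 mm

Final effective stress: σ'_f = σ'_0 + Δσ = 133 + 35.5 = 168.5 kPa.
Normally consolidated clay, so the full stress increment lies on the virgin compression line:
S_c = C_c·H/(1+e₀)·log₁₀(σ'_f/σ'_0) = 0.18×3.6/(1+0.66)×log₁₀(168.5/133)
    = 0.39036 × 0.10275 = 0.04011 m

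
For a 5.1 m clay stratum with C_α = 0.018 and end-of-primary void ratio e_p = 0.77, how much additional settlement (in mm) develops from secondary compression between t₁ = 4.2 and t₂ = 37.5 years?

Secondary compression: S_s = C_α·H/(1+e_p)·log₁₀(t₂/t₁)
S_s = 0.018×5.1/(1+0.77)×log₁₀(37.5/4.2)
    = 0.05186 × 0.9508 = 0.04931 m

S_s ≈ 49.3 mm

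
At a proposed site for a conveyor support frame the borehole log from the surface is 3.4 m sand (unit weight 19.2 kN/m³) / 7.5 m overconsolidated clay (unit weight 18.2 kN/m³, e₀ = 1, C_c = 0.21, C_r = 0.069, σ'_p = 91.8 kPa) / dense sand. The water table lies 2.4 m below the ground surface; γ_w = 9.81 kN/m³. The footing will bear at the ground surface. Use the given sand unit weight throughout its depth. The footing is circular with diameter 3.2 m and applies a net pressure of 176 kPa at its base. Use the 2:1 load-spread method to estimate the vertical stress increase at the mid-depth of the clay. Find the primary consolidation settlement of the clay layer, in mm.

S_c ≈ 48 mm

Mid-depth of clay below the ground surface: z = 3.4 + 7.5/2 = 7.15 m.
Total vertical stress at mid-clay: σ_v = 19.2×3.4 + 18.2×3.75 = 133.53 kPa.
Pore pressure: u = 9.81×(7.15 − 2.4) = 46.598 kPa.
Initial effective stress: σ'_0 = σ_v − u = 133.53 − 46.598 = 86.932 kPa.
Stress increase at mid-clay by the 2:1 spreading method:
Δσ ≈ qD²/(D+z)² = 176×3.2²/(3.2+7.15)² = 16.824 kPa
Final effective stress: σ'_f = 86.932 + 16.824 = 103.76 kPa.
σ'_f = 103.76 > σ'_p = 91.8 kPa, so the stress path crosses the preconsolidation pressure — recompression up to σ'_p, then virgin compression beyond:
S_c = H/(1+e₀)·[C_r·log₁₀(σ'_p/σ'_0) + C_c·log₁₀(σ'_f/σ'_p)]
    = 7.5/2 × [0.069×log₁₀(91.8/86.932) + 0.21×log₁₀(103.76/91.8)]
    = 3.75 × [0.0016327 + 0.011169] = 0.04801 m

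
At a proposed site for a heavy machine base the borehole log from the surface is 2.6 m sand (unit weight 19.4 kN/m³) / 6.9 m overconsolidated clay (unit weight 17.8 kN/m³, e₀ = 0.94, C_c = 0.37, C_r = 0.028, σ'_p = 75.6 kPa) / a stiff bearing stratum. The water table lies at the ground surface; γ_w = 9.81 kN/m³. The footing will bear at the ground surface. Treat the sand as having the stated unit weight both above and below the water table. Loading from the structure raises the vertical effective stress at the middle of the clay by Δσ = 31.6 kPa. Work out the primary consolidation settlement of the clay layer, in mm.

Mid-depth of clay below the ground surface: z = 2.6 + 6.9/2 = 6.05 m.
Total vertical stress at mid-clay: σ_v = 19.4×2.6 + 17.8×3.45 = 111.85 kPa.
Pore pressure: u = 9.81×(6.05 − 0) = 59.351 kPa.
Initial effective stress: σ'_0 = σ_v − u = 111.85 − 59.351 = 52.499 kPa.
Final effective stress: σ'_f = 52.499 + 31.6 = 84.099 kPa.
σ'_f = 84.099 > σ'_p = 75.6 kPa, so the stress path crosses the preconsolidation pressure — recompression up to σ'_p, then virgin compression beyond:
S_c = H/(1+e₀)·[C_r·log₁₀(σ'_p/σ'_0) + C_c·log₁₀(σ'_f/σ'_p)]
    = 6.9/1.94 × [0.028×log₁₀(75.6/52.499) + 0.37×log₁₀(84.099/75.6)]
    = 3.5567 × [0.0044344 + 0.01712] = 0.07666 m

S_c ≈ 76.7 mm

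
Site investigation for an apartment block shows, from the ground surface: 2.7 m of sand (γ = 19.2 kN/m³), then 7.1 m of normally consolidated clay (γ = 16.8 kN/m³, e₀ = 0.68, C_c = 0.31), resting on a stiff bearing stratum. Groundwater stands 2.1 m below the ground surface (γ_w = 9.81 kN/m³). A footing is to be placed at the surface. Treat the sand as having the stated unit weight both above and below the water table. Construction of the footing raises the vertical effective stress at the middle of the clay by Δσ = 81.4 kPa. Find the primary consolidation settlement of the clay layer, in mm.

Mid-depth of clay below the ground surface: z = 2.7 + 7.1/2 = 6.25 m.
Total vertical stress at mid-clay: σ_v = 19.2×2.7 + 16.8×3.55 = 111.48 kPa.
Pore pressure: u = 9.81×(6.25 − 2.1) = 40.712 kPa.
Initial effective stress: σ'_0 = σ_v − u = 111.48 − 40.712 = 70.768 kPa.
Final effective stress: σ'_f = σ'_0 + Δσ = 70.768 + 81.4 = 152.17 kPa.
Normally consolidated clay, so the full stress increment lies on the virgin compression line:
S_c = C_c·H/(1+e₀)·log₁₀(σ'_f/σ'_0) = 0.31×7.1/(1+0.68)×log₁₀(152.17/70.768)
    = 1.3101 × 0.33249 = 0.4356 m

S_c ≈ 436 mm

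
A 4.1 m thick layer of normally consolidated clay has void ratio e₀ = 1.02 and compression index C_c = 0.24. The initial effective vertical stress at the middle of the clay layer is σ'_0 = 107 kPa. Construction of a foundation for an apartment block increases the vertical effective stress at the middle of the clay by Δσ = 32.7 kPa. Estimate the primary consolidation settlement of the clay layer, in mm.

S_c ≈ 56.4 mm

Final effective stress: σ'_f = σ'_0 + Δσ = 107 + 32.7 = 139.7 kPa.
Normally consolidated clay, so the full stress increment lies on the virgin compression line:
S_c = C_c·H/(1+e₀)·log₁₀(σ'_f/σ'_0) = 0.24×4.1/(1+1.02)×log₁₀(139.7/107)
    = 0.48713 × 0.11581 = 0.05641 m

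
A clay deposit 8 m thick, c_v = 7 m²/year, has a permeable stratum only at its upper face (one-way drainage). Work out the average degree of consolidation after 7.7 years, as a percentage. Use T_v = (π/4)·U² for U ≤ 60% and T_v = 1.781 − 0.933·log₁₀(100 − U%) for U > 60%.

Drainage path length: H_d = H = 8 m (single drainage).
T_v = c_v·t/H_d² = 7×7.7/8² = 0.84219.
T_v = 0.84219 corresponds to the U > 60% branch:
U = 1 − 10^((1.781 − T_v)/0.933)/100 = 0.8986

U ≈ 89.9 %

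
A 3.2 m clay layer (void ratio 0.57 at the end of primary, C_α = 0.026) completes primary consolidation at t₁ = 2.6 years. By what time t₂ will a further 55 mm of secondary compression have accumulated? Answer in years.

t₂ ≈ 28.4 years

S_s = C_α·H/(1+e_p)·log₁₀(t₂/t₁) ⇒ log₁₀(t₂/t₁) = S_s·(1+e_p)/(C_α·H).
log₁₀(t₂/t₁) = 0.055 × (1+0.57) / (0.026×3.2) = 1.038
t₂ = t₁ × 10^1.038 = 2.6 × 10.91 = 28.37 years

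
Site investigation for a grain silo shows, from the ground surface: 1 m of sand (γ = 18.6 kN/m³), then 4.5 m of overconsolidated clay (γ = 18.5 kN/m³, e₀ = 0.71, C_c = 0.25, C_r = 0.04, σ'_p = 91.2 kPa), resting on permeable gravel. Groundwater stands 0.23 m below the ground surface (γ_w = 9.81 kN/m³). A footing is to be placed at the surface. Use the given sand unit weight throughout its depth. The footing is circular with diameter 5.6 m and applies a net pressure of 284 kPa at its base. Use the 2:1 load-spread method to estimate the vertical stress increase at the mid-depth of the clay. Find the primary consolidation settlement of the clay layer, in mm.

Mid-depth of clay below the ground surface: z = 1 + 4.5/2 = 3.25 m.
Total vertical stress at mid-clay: σ_v = 18.6×1 + 18.5×2.25 = 60.225 kPa.
Pore pressure: u = 9.81×(3.25 − 0.23) = 29.626 kPa.
Initial effective stress: σ'_0 = σ_v − u = 60.225 − 29.626 = 30.599 kPa.
Stress increase at mid-clay by the 2:1 spreading method:
Δσ ≈ qD²/(D+z)² = 284×5.6²/(5.6+3.25)² = 113.71 kPa
Final effective stress: σ'_f = 30.599 + 113.71 = 144.31 kPa.
σ'_f = 144.31 > σ'_p = 91.2 kPa, so the stress path crosses the preconsolidation pressure — recompression up to σ'_p, then virgin compression beyond:
S_c = H/(1+e₀)·[C_r·log₁₀(σ'_p/σ'_0) + C_c·log₁₀(σ'_f/σ'_p)]
    = 4.5/1.71 × [0.04×log₁₀(91.2/30.599) + 0.25×log₁₀(144.31/91.2)]
    = 2.6316 × [0.018972 + 0.049825] = 0.181 m

S_c ≈ 181 mm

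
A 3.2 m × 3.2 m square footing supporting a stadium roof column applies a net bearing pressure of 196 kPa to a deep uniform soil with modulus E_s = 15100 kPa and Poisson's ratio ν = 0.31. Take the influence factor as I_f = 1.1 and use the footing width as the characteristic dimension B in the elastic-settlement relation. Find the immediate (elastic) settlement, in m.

S_e ≈ 0.0413 m

Immediate (elastic) settlement: S_e = q·B·(1−ν²)/E_s · I_f.
S_e = 196 × 3.2 × (1 − 0.31²) / 15100 × 1.1
    = 196 × 3.2 × 0.9039 / 15100 × 1.1
    = 0.0413 m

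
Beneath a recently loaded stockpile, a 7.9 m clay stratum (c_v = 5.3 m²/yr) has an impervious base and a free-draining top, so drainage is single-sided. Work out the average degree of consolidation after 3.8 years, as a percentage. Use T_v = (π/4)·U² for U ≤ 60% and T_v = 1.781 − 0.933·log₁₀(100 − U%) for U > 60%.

Drainage path length: H_d = H = 7.9 m (single drainage).
T_v = c_v·t/H_d² = 5.3×3.8/7.9² = 0.3227.
T_v = 0.3227 corresponds to the U > 60% branch:
U = 1 − 10^((1.781 − T_v)/0.933)/100 = 0.6344

U ≈ 63.4 %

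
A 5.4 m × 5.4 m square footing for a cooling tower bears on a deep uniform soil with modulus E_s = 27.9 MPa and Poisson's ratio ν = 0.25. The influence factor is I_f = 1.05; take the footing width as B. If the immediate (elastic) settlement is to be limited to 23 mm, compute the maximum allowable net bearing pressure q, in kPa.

E_s = 27.9 MPa = 27900 kPa.
S_e = q·B·(1−ν²)/E_s · I_f  ⇒  q = S_e·E_s / (B·(1−ν²)·I_f).
q = 0.023 × 27900 / (5.4 × 0.9375 × 1.05) = 120.7 kPa

q ≈ 121 kPa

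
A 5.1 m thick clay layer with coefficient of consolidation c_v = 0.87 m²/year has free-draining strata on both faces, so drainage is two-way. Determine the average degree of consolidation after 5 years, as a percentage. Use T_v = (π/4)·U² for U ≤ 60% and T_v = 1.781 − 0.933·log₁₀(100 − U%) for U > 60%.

Drainage path length: H_d = H/2 = 2.55 m (double drainage).
T_v = c_v·t/H_d² = 0.87×5/2.55² = 0.66897.
T_v = 0.66897 corresponds to the U > 60% branch:
U = 1 − 10^((1.781 − T_v)/0.933)/100 = 0.8444

U ≈ 84.4 %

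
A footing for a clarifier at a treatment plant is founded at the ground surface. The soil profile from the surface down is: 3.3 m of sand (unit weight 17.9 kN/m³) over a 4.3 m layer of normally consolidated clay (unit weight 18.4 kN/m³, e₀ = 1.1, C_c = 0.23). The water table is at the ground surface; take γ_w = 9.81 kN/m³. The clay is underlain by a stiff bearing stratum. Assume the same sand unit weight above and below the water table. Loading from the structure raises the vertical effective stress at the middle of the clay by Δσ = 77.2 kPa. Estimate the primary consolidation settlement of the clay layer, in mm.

Mid-depth of clay below the ground surface: z = 3.3 + 4.3/2 = 5.45 m.
Total vertical stress at mid-clay: σ_v = 17.9×3.3 + 18.4×2.15 = 98.63 kPa.
Pore pressure: u = 9.81×(5.45 − 0) = 53.465 kPa.
Initial effective stress: σ'_0 = σ_v − u = 98.63 − 53.465 = 45.165 kPa.
Final effective stress: σ'_f = σ'_0 + Δσ = 45.165 + 77.2 = 122.37 kPa.
Normally consolidated clay, so the full stress increment lies on the virgin compression line:
S_c = C_c·H/(1+e₀)·log₁₀(σ'_f/σ'_0) = 0.23×4.3/(1+1.1)×log₁₀(122.37/45.165)
    = 0.47095 × 0.43287 = 0.2039 m

S_c ≈ 204 mm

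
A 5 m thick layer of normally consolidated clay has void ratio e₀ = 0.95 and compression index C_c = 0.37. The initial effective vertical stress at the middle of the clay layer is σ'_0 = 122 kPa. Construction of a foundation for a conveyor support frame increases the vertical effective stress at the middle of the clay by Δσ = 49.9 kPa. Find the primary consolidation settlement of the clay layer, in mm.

S_c ≈ 141 mm

Final effective stress: σ'_f = σ'_0 + Δσ = 122 + 49.9 = 171.9 kPa.
Normally consolidated clay, so the full stress increment lies on the virgin compression line:
S_c = C_c·H/(1+e₀)·log₁₀(σ'_f/σ'_0) = 0.37×5/(1+0.95)×log₁₀(171.9/122)
    = 0.94872 × 0.14892 = 0.1413 m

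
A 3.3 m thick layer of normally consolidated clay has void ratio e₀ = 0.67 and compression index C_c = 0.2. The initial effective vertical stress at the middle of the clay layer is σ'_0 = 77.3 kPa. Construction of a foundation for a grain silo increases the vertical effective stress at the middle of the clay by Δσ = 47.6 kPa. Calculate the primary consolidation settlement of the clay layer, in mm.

S_c ≈ 82.4 mm

Final effective stress: σ'_f = σ'_0 + Δσ = 77.3 + 47.6 = 124.9 kPa.
Normally consolidated clay, so the full stress increment lies on the virgin compression line:
S_c = C_c·H/(1+e₀)·log₁₀(σ'_f/σ'_0) = 0.2×3.3/(1+0.67)×log₁₀(124.9/77.3)
    = 0.39521 × 0.20838 = 0.08235 m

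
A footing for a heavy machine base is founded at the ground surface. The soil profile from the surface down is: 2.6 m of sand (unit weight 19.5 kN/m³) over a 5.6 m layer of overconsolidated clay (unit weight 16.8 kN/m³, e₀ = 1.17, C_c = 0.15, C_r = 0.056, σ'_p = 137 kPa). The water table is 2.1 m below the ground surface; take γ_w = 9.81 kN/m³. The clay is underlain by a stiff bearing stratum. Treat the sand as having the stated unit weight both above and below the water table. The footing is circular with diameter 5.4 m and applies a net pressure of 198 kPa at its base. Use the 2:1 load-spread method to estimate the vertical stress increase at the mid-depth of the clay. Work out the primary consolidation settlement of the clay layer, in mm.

S_c ≈ 35.4 mm

Mid-depth of clay below the ground surface: z = 2.6 + 5.6/2 = 5.4 m.
Total vertical stress at mid-clay: σ_v = 19.5×2.6 + 16.8×2.8 = 97.74 kPa.
Pore pressure: u = 9.81×(5.4 − 2.1) = 32.373 kPa.
Initial effective stress: σ'_0 = σ_v − u = 97.74 − 32.373 = 65.367 kPa.
Stress increase at mid-clay by the 2:1 spreading method:
Δσ ≈ qD²/(D+z)² = 198×5.4²/(5.4+5.4)² = 49.5 kPa
Final effective stress: σ'_f = 65.367 + 49.5 = 114.87 kPa.
σ'_f = 114.87 ≤ σ'_p = 137 kPa, so the clay remains overconsolidated and only the recompression index applies:
S_c = C_r·H/(1+e₀)·log₁₀(σ'_f/σ'_0) = 0.056×5.6/2.17×log₁₀(114.87/65.367)
    = 0.14451 × 0.24485 = 0.03538 m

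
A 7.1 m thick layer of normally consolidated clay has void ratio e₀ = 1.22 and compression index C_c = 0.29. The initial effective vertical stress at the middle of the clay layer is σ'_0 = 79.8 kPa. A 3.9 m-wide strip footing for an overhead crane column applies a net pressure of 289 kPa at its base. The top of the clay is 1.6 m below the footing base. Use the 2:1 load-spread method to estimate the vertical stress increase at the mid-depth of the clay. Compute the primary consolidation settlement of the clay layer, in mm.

Mid-depth of clay below the footing base: z = 1.6 + 7.1/2 = 5.15 m.
Stress increase at mid-clay by the 2:1 spreading method:
Δσ = qB/(B+z) = 289×3.9/(3.9+5.15) = 124.54 kPa
Final effective stress: σ'_f = σ'_0 + Δσ = 79.8 + 124.54 = 204.34 kPa.
Normally consolidated clay, so the full stress increment lies on the virgin compression line:
S_c = C_c·H/(1+e₀)·log₁₀(σ'_f/σ'_0) = 0.29×7.1/(1+1.22)×log₁₀(204.34/79.8)
    = 0.92748 × 0.40835 = 0.3787 m

S_c ≈ 379 mm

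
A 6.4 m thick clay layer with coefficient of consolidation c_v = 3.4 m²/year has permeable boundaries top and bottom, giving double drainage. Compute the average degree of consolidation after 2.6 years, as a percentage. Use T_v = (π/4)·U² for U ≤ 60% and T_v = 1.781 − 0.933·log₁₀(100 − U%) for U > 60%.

Drainage path length: H_d = H/2 = 3.2 m (double drainage).
T_v = c_v·t/H_d² = 3.4×2.6/3.2² = 0.86328.
T_v = 0.86328 corresponds to the U > 60% branch:
U = 1 − 10^((1.781 − T_v)/0.933)/100 = 0.9037

U ≈ 90.4 %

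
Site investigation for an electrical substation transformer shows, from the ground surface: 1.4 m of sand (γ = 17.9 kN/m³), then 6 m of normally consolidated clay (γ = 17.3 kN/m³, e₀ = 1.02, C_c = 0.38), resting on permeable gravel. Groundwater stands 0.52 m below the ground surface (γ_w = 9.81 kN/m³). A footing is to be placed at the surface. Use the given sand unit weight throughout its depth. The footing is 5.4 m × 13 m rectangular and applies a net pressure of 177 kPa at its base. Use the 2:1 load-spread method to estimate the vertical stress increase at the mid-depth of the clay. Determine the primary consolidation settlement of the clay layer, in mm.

S_c ≈ 517 mm

Mid-depth of clay below the ground surface: z = 1.4 + 6/2 = 4.4 m.
Total vertical stress at mid-clay: σ_v = 17.9×1.4 + 17.3×3 = 76.96 kPa.
Pore pressure: u = 9.81×(4.4 − 0.52) = 38.063 kPa.
Initial effective stress: σ'_0 = σ_v − u = 76.96 − 38.063 = 38.897 kPa.
Stress increase at mid-clay by the 2:1 spreading method:
Δσ = qBL/((B+z)(L+z)) = 177×5.4×13/((5.4+4.4)(13+4.4)) = 72.868 kPa
Final effective stress: σ'_f = σ'_0 + Δσ = 38.897 + 72.868 = 111.76 kPa.
Normally consolidated clay, so the full stress increment lies on the virgin compression line:
S_c = C_c·H/(1+e₀)·log₁₀(σ'_f/σ'_0) = 0.38×6/(1+1.02)×log₁₀(111.76/38.897)
    = 1.1287 × 0.45837 = 0.5174 m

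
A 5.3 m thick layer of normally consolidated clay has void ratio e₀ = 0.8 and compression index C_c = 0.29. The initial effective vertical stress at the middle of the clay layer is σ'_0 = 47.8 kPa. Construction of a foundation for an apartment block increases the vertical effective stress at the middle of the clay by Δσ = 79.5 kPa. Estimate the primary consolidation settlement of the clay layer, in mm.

S_c ≈ 363 mm

Final effective stress: σ'_f = σ'_0 + Δσ = 47.8 + 79.5 = 127.3 kPa.
Normally consolidated clay, so the full stress increment lies on the virgin compression line:
S_c = C_c·H/(1+e₀)·log₁₀(σ'_f/σ'_0) = 0.29×5.3/(1+0.8)×log₁₀(127.3/47.8)
    = 0.85389 × 0.4254 = 0.3632 m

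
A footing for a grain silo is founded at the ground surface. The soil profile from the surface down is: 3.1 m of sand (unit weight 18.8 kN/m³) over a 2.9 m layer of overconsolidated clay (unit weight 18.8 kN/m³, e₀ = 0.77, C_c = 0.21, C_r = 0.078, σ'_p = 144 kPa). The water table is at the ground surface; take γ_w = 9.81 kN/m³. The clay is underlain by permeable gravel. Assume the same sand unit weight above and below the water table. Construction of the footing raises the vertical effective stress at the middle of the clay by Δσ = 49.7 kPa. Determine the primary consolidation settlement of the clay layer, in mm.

Mid-depth of clay below the ground surface: z = 3.1 + 2.9/2 = 4.55 m.
Total vertical stress at mid-clay: σ_v = 18.8×3.1 + 18.8×1.45 = 85.54 kPa.
Pore pressure: u = 9.81×(4.55 − 0) = 44.636 kPa.
Initial effective stress: σ'_0 = σ_v − u = 85.54 − 44.636 = 40.904 kPa.
Final effective stress: σ'_f = 40.904 + 49.7 = 90.604 kPa.
σ'_f = 90.604 ≤ σ'_p = 144 kPa, so the clay remains overconsolidated and only the recompression index applies:
S_c = C_r·H/(1+e₀)·log₁₀(σ'_f/σ'_0) = 0.078×2.9/1.77×log₁₀(90.604/40.904)
    = 0.1278 × 0.34538 = 0.04414 m

S_c ≈ 44.1 mm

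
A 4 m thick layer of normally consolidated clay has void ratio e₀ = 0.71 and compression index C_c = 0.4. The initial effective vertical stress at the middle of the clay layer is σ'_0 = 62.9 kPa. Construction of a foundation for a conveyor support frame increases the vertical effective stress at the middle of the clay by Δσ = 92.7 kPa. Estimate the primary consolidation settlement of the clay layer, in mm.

S_c ≈ 368 mm

Final effective stress: σ'_f = σ'_0 + Δσ = 62.9 + 92.7 = 155.6 kPa.
Normally consolidated clay, so the full stress increment lies on the virgin compression line:
S_c = C_c·H/(1+e₀)·log₁₀(σ'_f/σ'_0) = 0.4×4/(1+0.71)×log₁₀(155.6/62.9)
    = 0.93567 × 0.39336 = 0.3681 m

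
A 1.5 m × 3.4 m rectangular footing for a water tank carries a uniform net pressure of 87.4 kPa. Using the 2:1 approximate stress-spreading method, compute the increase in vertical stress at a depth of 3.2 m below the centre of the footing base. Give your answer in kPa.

By the 2:1 method the load spreads at 1 horizontal : 2 vertical, so at depth z the loaded area has grown by z in each plan dimension:
Δσ = qBL/((B+z)(L+z)) = 87.4×1.5×3.4/((1.5+3.2)(3.4+3.2)) = 14.369 kPa

Δσ_z ≈ 14.4 kPa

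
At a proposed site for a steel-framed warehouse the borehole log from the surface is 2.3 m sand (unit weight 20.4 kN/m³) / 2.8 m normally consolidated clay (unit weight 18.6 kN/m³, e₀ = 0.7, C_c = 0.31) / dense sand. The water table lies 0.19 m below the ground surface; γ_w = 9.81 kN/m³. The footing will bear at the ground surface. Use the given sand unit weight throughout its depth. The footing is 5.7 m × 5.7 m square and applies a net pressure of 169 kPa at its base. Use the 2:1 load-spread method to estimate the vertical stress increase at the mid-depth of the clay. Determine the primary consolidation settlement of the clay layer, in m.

Mid-depth of clay below the ground surface: z = 2.3 + 2.8/2 = 3.7 m.
Total vertical stress at mid-clay: σ_v = 20.4×2.3 + 18.6×1.4 = 72.96 kPa.
Pore pressure: u = 9.81×(3.7 − 0.19) = 34.433 kPa.
Initial effective stress: σ'_0 = σ_v − u = 72.96 − 34.433 = 38.527 kPa.
Stress increase at mid-clay by the 2:1 spreading method:
Δσ = qBL/((B+z)(L+z)) = 169×5.7×5.7/((5.7+3.7)(5.7+3.7)) = 62.141 kPa
Final effective stress: σ'_f = σ'_0 + Δσ = 38.527 + 62.141 = 100.67 kPa.
Normally consolidated clay, so the full stress increment lies on the virgin compression line:
S_c = C_c·H/(1+e₀)·log₁₀(σ'_f/σ'_0) = 0.31×2.8/(1+0.7)×log₁₀(100.67/38.527)
    = 0.51059 × 0.41713 = 0.213 m

S_c ≈ 0.213 m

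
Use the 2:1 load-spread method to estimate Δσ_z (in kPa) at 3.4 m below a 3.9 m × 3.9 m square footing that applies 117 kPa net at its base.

By the 2:1 method the load spreads at 1 horizontal : 2 vertical, so at depth z the loaded area has grown by z in each plan dimension:
Δσ = qBL/((B+z)(L+z)) = 117×3.9×3.9/((3.9+3.4)(3.9+3.4)) = 33.394 kPa

Δσ_z ≈ 33.4 kPa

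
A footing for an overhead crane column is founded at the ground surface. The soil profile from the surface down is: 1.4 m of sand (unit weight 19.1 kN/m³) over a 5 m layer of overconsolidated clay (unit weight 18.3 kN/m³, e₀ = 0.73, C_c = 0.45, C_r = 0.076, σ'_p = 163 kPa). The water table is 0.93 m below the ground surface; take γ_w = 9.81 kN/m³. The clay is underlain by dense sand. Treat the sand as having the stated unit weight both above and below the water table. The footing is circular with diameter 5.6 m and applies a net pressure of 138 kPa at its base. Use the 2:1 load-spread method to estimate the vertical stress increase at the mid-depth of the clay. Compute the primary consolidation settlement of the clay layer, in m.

Mid-depth of clay below the ground surface: z = 1.4 + 5/2 = 3.9 m.
Total vertical stress at mid-clay: σ_v = 19.1×1.4 + 18.3×2.5 = 72.49 kPa.
Pore pressure: u = 9.81×(3.9 − 0.93) = 29.136 kPa.
Initial effective stress: σ'_0 = σ_v − u = 72.49 − 29.136 = 43.354 kPa.
Stress increase at mid-clay by the 2:1 spreading method:
Δσ ≈ qD²/(D+z)² = 138×5.6²/(5.6+3.9)² = 47.952 kPa
Final effective stress: σ'_f = 43.354 + 47.952 = 91.306 kPa.
σ'_f = 91.306 ≤ σ'_p = 163 kPa, so the clay remains overconsolidated and only the recompression index applies:
S_c = C_r·H/(1+e₀)·log₁₀(σ'_f/σ'_0) = 0.076×5/1.73×log₁₀(91.306/43.354)
    = 0.21966 × 0.32347 = 0.07105 m

S_c ≈ 0.0711 m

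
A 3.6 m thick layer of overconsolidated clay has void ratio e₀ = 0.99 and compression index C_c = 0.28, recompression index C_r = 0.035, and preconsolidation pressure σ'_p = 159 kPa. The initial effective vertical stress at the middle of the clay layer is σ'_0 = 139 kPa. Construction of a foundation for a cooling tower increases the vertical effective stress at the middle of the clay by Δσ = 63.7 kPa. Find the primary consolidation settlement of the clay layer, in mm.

Final effective stress: σ'_f = 139 + 63.7 = 202.7 kPa.
σ'_f = 202.7 > σ'_p = 159 kPa, so the stress path crosses the preconsolidation pressure — recompression up to σ'_p, then virgin compression beyond:
S_c = H/(1+e₀)·[C_r·log₁₀(σ'_p/σ'_0) + C_c·log₁₀(σ'_f/σ'_p)]
    = 3.6/1.99 × [0.035×log₁₀(159/139) + 0.28×log₁₀(202.7/159)]
    = 1.809 × [0.0020434 + 0.029528] = 0.05711 m

S_c ≈ 57.1 mm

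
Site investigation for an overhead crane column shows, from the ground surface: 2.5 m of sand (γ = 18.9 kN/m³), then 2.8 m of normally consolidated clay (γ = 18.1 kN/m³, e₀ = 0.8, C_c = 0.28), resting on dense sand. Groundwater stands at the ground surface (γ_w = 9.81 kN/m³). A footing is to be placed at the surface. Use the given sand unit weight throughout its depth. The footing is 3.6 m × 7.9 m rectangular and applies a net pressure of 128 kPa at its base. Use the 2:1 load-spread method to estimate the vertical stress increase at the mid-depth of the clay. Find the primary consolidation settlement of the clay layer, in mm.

S_c ≈ 149 mm

Mid-depth of clay below the ground surface: z = 2.5 + 2.8/2 = 3.9 m.
Total vertical stress at mid-clay: σ_v = 18.9×2.5 + 18.1×1.4 = 72.59 kPa.
Pore pressure: u = 9.81×(3.9 − 0) = 38.259 kPa.
Initial effective stress: σ'_0 = σ_v − u = 72.59 − 38.259 = 34.331 kPa.
Stress increase at mid-clay by the 2:1 spreading method:
Δσ = qBL/((B+z)(L+z)) = 128×3.6×7.9/((3.6+3.9)(7.9+3.9)) = 41.134 kPa
Final effective stress: σ'_f = σ'_0 + Δσ = 34.331 + 41.134 = 75.465 kPa.
Normally consolidated clay, so the full stress increment lies on the virgin compression line:
S_c = C_c·H/(1+e₀)·log₁₀(σ'_f/σ'_0) = 0.28×2.8/(1+0.8)×log₁₀(75.465/34.331)
    = 0.43556 × 0.34206 = 0.149 m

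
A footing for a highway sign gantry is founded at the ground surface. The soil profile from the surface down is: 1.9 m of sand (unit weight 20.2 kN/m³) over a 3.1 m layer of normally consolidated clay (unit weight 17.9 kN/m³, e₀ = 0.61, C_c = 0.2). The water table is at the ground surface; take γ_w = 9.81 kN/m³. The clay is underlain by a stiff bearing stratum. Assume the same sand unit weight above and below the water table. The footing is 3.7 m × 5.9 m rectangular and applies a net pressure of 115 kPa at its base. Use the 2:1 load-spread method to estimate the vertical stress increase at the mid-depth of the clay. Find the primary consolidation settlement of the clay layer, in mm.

S_c ≈ 129 mm

Mid-depth of clay below the ground surface: z = 1.9 + 3.1/2 = 3.45 m.
Total vertical stress at mid-clay: σ_v = 20.2×1.9 + 17.9×1.55 = 66.125 kPa.
Pore pressure: u = 9.81×(3.45 − 0) = 33.845 kPa.
Initial effective stress: σ'_0 = σ_v − u = 66.125 − 33.845 = 32.28 kPa.
Stress increase at mid-clay by the 2:1 spreading method:
Δσ = qBL/((B+z)(L+z)) = 115×3.7×5.9/((3.7+3.45)(5.9+3.45)) = 37.552 kPa
Final effective stress: σ'_f = σ'_0 + Δσ = 32.28 + 37.552 = 69.832 kPa.
Normally consolidated clay, so the full stress increment lies on the virgin compression line:
S_c = C_c·H/(1+e₀)·log₁₀(σ'_f/σ'_0) = 0.2×3.1/(1+0.61)×log₁₀(69.832/32.28)
    = 0.38509 × 0.33512 = 0.1291 m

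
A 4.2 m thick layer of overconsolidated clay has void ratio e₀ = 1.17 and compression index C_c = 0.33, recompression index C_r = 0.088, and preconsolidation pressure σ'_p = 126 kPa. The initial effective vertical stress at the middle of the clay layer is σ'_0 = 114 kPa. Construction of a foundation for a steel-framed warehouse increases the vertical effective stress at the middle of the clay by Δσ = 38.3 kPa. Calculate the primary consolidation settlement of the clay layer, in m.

Final effective stress: σ'_f = 114 + 38.3 = 152.3 kPa.
σ'_f = 152.3 > σ'_p = 126 kPa, so the stress path crosses the preconsolidation pressure — recompression up to σ'_p, then virgin compression beyond:
S_c = H/(1+e₀)·[C_r·log₁₀(σ'_p/σ'_0) + C_c·log₁₀(σ'_f/σ'_p)]
    = 4.2/2.17 × [0.088×log₁₀(126/114) + 0.33×log₁₀(152.3/126)]
    = 1.9355 × [0.003825 + 0.027169] = 0.05999 m

S_c ≈ 0.06 m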